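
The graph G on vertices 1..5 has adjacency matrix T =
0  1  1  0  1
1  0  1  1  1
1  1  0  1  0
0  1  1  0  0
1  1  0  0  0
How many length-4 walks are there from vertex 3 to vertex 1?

The number of length-4 walks from vertex 3 to vertex 1 is entry (3,1) of T⁴, where T is the adjacency matrix.
T² = [[3, 2, 1, 2, 1], [2, 4, 2, 1, 1], [1, 2, 3, 1, 2], [2, 1, 1, 2, 1], [1, 1, 2, 1, 2]]
T³ = [[4, 7, 7, 3, 5], [7, 6, 7, 6, 6], [7, 7, 4, 5, 3], [3, 6, 5, 2, 3], [5, 6, 3, 3, 2]]
T⁴ = [[19, 19, 14, 14, 11], [19, 26, 19, 13, 13], [14, 19, 19, 11, 14], [14, 13, 11, 11, 9], [11, 13, 14, 9, 11]]

14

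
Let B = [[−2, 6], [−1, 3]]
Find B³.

B² = B (a projection; rank 1, trace 1), so B³ = B.

[[−2, 6], [−1, 3]]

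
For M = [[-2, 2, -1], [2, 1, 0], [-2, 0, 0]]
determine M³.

M² = [[10, -2, 2], [-2, 5, -2], [4, -4, 2]]
M³ = [[-28, 18, -10], [18, 1, 2], [-20, 4, -4]]

[[-28, 18, -10], [18, 1, 2], [-20, 4, -4]]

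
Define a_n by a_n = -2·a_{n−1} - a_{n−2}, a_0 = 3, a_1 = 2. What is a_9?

42

With companion matrix A = [[-2, -1], [1, 0]], [a_n, a_{n−1}]ᵀ = A·[a_{n−1}, a_{n−2}]ᵀ, so [a_9, a_8]ᵀ = A⁸·[a_1, a_0]ᵀ.
A⁸ = [[9, 8], [-8, -7]], giving [a_9, a_8]ᵀ = [[42], [-37]].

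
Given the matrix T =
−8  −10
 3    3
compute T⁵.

[[−1298, −2110], [633, 1023]]

tr T = −5 and det T = 6, so the characteristic polynomial is λ² − (−5)λ + (6) with roots −3 and −2.
Eigenvectors give P = [[−2, −5], [1, 3]] with P⁻¹ = [[−3, −5], [1, 2]], and T = P·diag(−3, −2)·P⁻¹.
Then T⁵ = P·diag(−243, −32)·P⁻¹ = [[486, 160], [−243, −96]] · [[−3, −5], [1, 2]] = [[−1298, −2110], [633, 1023]].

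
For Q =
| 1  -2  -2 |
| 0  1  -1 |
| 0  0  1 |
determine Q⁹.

[[1, -18, 54], [0, 1, -9], [0, 0, 1]]

Q = I + N where N = [[0, -2, -2], [0, 0, -1], [0, 0, 0]] is strictly upper-triangular, so N³ = 0.
(I + N)⁹ = I + 9·N + 36·N² = [[1, -18, 54], [0, 1, -9], [0, 0, 1]].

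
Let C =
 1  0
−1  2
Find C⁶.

tr C = 3 and det C = 2, so the characteristic polynomial is λ² − (3)λ + (2) with roots 1 and 2.
Eigenvectors give P = [[1, 0], [1, −1]] with P⁻¹ = [[1, 0], [1, −1]], and C = P·diag(1, 2)·P⁻¹.
Then C⁶ = P·diag(1, 64)·P⁻¹ = [[1, 0], [1, −64]] · [[1, 0], [1, −1]] = [[1, 0], [−63, 64]].

[[1, 0], [−63, 64]]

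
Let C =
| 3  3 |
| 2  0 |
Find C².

[[15, 9], [6, 6]]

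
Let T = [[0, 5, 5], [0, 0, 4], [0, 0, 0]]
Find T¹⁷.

[[0, 0, 0], [0, 0, 0], [0, 0, 0]]

T is strictly triangular, hence nilpotent: T³ = 0, so T¹⁷ = 0.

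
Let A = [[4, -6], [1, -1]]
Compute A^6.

[[190, -378], [63, -125]]

tr A = 3 and det A = 2, so the characteristic polynomial is λ² − (3)λ + (2) with roots 1 and 2.
Eigenvectors give P = [[2, 3], [1, 1]] with P⁻¹ = [[-1, 3], [1, -2]], and A = P·diag(1, 2)·P⁻¹.
Then A^6 = P·diag(1, 64)·P⁻¹ = [[2, 192], [1, 64]] · [[-1, 3], [1, -2]] = [[190, -378], [63, -125]].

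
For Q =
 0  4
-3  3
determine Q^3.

Q^2 = [[-12, 12], [-9, -3]]
Q^3 = [[-36, -12], [9, -45]]

[[-36, -12], [9, -45]]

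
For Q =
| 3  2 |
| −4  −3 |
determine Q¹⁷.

[[3, 2], [−4, −3]]

Q² = I (check: tr Q = 0 and det Q = −1), so Q¹⁷ = Q since 17 is odd.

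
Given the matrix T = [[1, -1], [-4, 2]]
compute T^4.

[[61, -39], [-156, 100]]

T^2 = [[5, -3], [-12, 8]]
T^3 = [[17, -11], [-44, 28]]
T^4 = [[61, -39], [-156, 100]]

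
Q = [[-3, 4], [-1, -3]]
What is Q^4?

[[-119, -240], [60, -119]]

Q^2 = [[5, -24], [6, 5]]
Q^3 = [[9, 92], [-23, 9]]
Q^4 = [[-119, -240], [60, -119]]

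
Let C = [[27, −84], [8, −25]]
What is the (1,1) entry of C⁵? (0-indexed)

−1465

tr C = 2 and det C = −3, so the characteristic polynomial is λ² − (2)λ + (−3) with roots −1 and 3.
Eigenvectors give P = [[3, 7], [1, 2]] with P⁻¹ = [[−2, 7], [1, −3]], and C = P·diag(−1, 3)·P⁻¹.
Then C⁵ = P·diag(−1, 243)·P⁻¹ = [[−3, 1701], [−1, 486]] · [[−2, 7], [1, −3]] = [[1707, −5124], [488, −1465]].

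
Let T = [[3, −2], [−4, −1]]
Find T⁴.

T² = [[17, −4], [−8, 9]]
T³ = [[67, −30], [−60, 7]]
T⁴ = [[321, −104], [−208, 113]]

[[321, −104], [−208, 113]]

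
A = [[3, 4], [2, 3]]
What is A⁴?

A² = [[17, 24], [12, 17]]
A³ = [[99, 140], [70, 99]]
A⁴ = [[577, 816], [408, 577]]

[[577, 816], [408, 577]]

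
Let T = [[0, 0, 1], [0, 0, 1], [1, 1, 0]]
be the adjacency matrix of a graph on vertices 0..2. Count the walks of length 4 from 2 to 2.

4

The number of length-4 walks from vertex 2 to vertex 2 is entry (2,2) of T⁴, where T is the adjacency matrix.
T² = [[1, 1, 0], [1, 1, 0], [0, 0, 2]]
T³ = [[0, 0, 2], [0, 0, 2], [2, 2, 0]]
T⁴ = [[2, 2, 0], [2, 2, 0], [0, 0, 4]]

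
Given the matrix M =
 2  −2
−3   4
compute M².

[[10, −12], [−18, 22]]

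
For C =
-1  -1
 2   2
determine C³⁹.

[[-1, -1], [2, 2]]

C² = C (a projection; rank 1, trace 1), so C³⁹ = C.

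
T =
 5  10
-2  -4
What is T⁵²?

T² = T (a projection; rank 1, trace 1), so T⁵² = T.

[[5, 10], [-2, -4]]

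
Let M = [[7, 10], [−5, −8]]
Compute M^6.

[[−601, −1330], [665, 1394]]

tr M = −1 and det M = −6, so the characteristic polynomial is λ² − (−1)λ + (−6) with roots 2 and −3.
Eigenvectors give P = [[2, 1], [−1, −1]] with P⁻¹ = [[1, 1], [−1, −2]], and M = P·diag(2, −3)·P⁻¹.
Then M^6 = P·diag(64, 729)·P⁻¹ = [[128, 729], [−64, −729]] · [[1, 1], [−1, −2]] = [[−601, −1330], [665, 1394]].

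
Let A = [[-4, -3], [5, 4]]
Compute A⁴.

[[1, 0], [0, 1]]

A² = I (check: tr A = 0 and det A = -1), so A⁴ = I since 4 is even.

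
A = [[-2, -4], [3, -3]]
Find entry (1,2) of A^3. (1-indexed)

A^2 = [[-8, 20], [-15, -3]]
A^3 = [[76, -28], [21, 69]]

-28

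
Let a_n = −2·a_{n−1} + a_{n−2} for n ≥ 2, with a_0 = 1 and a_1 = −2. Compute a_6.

With companion matrix C = [[−2, 1], [1, 0]], [a_n, a_{n−1}]ᵀ = C·[a_{n−1}, a_{n−2}]ᵀ, so [a_6, a_5]ᵀ = C⁵·[a_1, a_0]ᵀ.
C⁵ = [[−70, 29], [29, −12]], giving [a_6, a_5]ᵀ = [[169], [−70]].

169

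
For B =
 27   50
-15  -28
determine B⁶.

tr B = -1 and det B = -6, so the characteristic polynomial is λ² − (-1)λ + (-6) with roots 2 and -3.
Eigenvectors give P = [[-2, -5], [1, 3]] with P⁻¹ = [[-3, -5], [1, 2]], and B = P·diag(2, -3)·P⁻¹.
Then B⁶ = P·diag(64, 729)·P⁻¹ = [[-128, -3645], [64, 2187]] · [[-3, -5], [1, 2]] = [[-3261, -6650], [1995, 4054]].

[[-3261, -6650], [1995, 4054]]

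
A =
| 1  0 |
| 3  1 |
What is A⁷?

[[1, 0], [21, 1]]

A = I + N where N = [[0, 0], [3, 0]] is strictly lower-triangular, so N² = 0.
(I + N)⁷ = I + 7·N = [[1, 0], [21, 1]].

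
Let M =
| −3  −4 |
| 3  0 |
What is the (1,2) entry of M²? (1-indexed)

12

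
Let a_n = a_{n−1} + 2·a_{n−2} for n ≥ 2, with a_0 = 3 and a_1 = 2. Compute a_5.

With companion matrix Q = [[1, 2], [1, 0]], [a_n, a_{n−1}]ᵀ = Q·[a_{n−1}, a_{n−2}]ᵀ, so [a_5, a_4]ᵀ = Q⁴·[a_1, a_0]ᵀ.
Q⁴ = [[11, 10], [5, 6]], giving [a_5, a_4]ᵀ = [[52], [28]].

52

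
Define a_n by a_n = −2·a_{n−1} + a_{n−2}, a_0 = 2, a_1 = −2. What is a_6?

With companion matrix Q = [[−2, 1], [1, 0]], [a_n, a_{n−1}]ᵀ = Q·[a_{n−1}, a_{n−2}]ᵀ, so [a_6, a_5]ᵀ = Q⁵·[a_1, a_0]ᵀ.
Q⁵ = [[−70, 29], [29, −12]], giving [a_6, a_5]ᵀ = [[198], [−82]].

198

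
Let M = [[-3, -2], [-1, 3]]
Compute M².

[[11, 0], [0, 11]]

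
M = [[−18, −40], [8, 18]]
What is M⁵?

tr M = 0 and det M = −4, so the characteristic polynomial is λ² − (0)λ + (−4) with roots 2 and −2.
Eigenvectors give P = [[−2, −5], [1, 2]] with P⁻¹ = [[2, 5], [−1, −2]], and M = P·diag(2, −2)·P⁻¹.
Then M⁵ = P·diag(32, −32)·P⁻¹ = [[−64, 160], [32, −64]] · [[2, 5], [−1, −2]] = [[−288, −640], [128, 288]].

[[−288, −640], [128, 288]]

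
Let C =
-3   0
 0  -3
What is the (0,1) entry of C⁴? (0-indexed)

0

C² = [[9, 0], [0, 9]]
C³ = [[-27, 0], [0, -27]]
C⁴ = [[81, 0], [0, 81]]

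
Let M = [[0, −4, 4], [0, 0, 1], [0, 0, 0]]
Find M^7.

[[0, 0, 0], [0, 0, 0], [0, 0, 0]]

M is strictly triangular, hence nilpotent: M^3 = 0, so M^7 = 0.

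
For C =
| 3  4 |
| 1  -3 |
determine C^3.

C^2 = [[13, 0], [0, 13]]
C^3 = [[39, 52], [13, -39]]

[[39, 52], [13, -39]]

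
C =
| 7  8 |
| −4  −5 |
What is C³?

[[55, 56], [−28, −29]]

tr C = 2 and det C = −3, so the characteristic polynomial is λ² − (2)λ + (−3) with roots −1 and 3.
Eigenvectors give P = [[−1, 2], [1, −1]] with P⁻¹ = [[1, 2], [1, 1]], and C = P·diag(−1, 3)·P⁻¹.
Then C³ = P·diag(−1, 27)·P⁻¹ = [[1, 54], [−1, −27]] · [[1, 2], [1, 1]] = [[55, 56], [−28, −29]].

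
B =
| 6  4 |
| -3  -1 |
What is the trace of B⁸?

6817

tr B = 5 and det B = 6, so the characteristic polynomial is λ² − (5)λ + (6) with roots 3 and 2.
Eigenvectors give P = [[4, -1], [-3, 1]] with P⁻¹ = [[1, 1], [3, 4]], and B = P·diag(3, 2)·P⁻¹.
Then B⁸ = P·diag(6561, 256)·P⁻¹ = [[26244, -256], [-19683, 256]] · [[1, 1], [3, 4]] = [[25476, 25220], [-18915, -18659]].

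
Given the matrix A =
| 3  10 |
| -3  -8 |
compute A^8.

[[-31269, -63050], [18915, 38086]]

tr A = -5 and det A = 6, so the characteristic polynomial is λ² − (-5)λ + (6) with roots -3 and -2.
Eigenvectors give P = [[5, -2], [-3, 1]] with P⁻¹ = [[-1, -2], [-3, -5]], and A = P·diag(-3, -2)·P⁻¹.
Then A^8 = P·diag(6561, 256)·P⁻¹ = [[32805, -512], [-19683, 256]] · [[-1, -2], [-3, -5]] = [[-31269, -63050], [18915, 38086]].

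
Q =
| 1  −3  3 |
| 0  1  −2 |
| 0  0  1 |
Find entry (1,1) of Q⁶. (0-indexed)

1

Q = I + N where N = [[0, −3, 3], [0, 0, −2], [0, 0, 0]] is strictly upper-triangular, so N³ = 0.
(I + N)⁶ = I + 6·N + 15·N² = [[1, −18, 108], [0, 1, −12], [0, 0, 1]].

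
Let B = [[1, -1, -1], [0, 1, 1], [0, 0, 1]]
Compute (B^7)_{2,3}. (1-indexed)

7

B = I + N where N = [[0, -1, -1], [0, 0, 1], [0, 0, 0]] is strictly upper-triangular, so N^3 = 0.
(I + N)^7 = I + 7·N + 21·N^2 = [[1, -7, -28], [0, 1, 7], [0, 0, 1]].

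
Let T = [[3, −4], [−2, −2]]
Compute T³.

T² = [[17, −4], [−2, 12]]
T³ = [[59, −60], [−30, −16]]

[[59, −60], [−30, −16]]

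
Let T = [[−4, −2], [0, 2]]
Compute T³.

T² = [[16, 4], [0, 4]]
T³ = [[−64, −24], [0, 8]]

[[−64, −24], [0, 8]]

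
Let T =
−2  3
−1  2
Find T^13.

T² = I (check: tr T = 0 and det T = −1), so T^13 = T since 13 is odd.

[[−2, 3], [−1, 2]]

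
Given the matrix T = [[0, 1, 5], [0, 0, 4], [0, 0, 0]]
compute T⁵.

T is strictly triangular, hence nilpotent: T³ = 0, so T⁵ = 0.

[[0, 0, 0], [0, 0, 0], [0, 0, 0]]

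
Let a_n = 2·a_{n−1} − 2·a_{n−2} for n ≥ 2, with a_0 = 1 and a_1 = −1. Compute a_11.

−96

With companion matrix C = [[2, −2], [1, 0]], [a_n, a_{n−1}]ᵀ = C·[a_{n−1}, a_{n−2}]ᵀ, so [a_11, a_10]ᵀ = C¹⁰·[a_1, a_0]ᵀ.
C¹⁰ = [[32, −64], [32, −32]], giving [a_11, a_10]ᵀ = [[−96], [−64]].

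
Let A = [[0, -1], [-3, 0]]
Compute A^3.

A^2 = [[3, 0], [0, 3]]
A^3 = [[0, -3], [-9, 0]]

[[0, -3], [-9, 0]]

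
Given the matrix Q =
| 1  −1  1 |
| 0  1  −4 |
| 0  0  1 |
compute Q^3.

Q = I + N where N = [[0, −1, 1], [0, 0, −4], [0, 0, 0]] is strictly upper-triangular, so N^3 = 0.
(I + N)^3 = I + 3·N + 3·N^2 = [[1, −3, 15], [0, 1, −12], [0, 0, 1]].

[[1, −3, 15], [0, 1, −12], [0, 0, 1]]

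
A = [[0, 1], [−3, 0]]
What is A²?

[[−3, 0], [0, −3]]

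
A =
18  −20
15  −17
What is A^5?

tr A = 1 and det A = −6, so the characteristic polynomial is λ² − (1)λ + (−6) with roots 3 and −2.
Eigenvectors give P = [[4, 1], [3, 1]] with P⁻¹ = [[1, −1], [−3, 4]], and A = P·diag(3, −2)·P⁻¹.
Then A^5 = P·diag(243, −32)·P⁻¹ = [[972, −32], [729, −32]] · [[1, −1], [−3, 4]] = [[1068, −1100], [825, −857]].

[[1068, −1100], [825, −857]]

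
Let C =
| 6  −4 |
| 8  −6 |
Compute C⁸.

[[256, 0], [0, 256]]

tr C = 0 and det C = −4, so the characteristic polynomial is λ² − (0)λ + (−4) with roots −2 and 2.
Eigenvectors give P = [[−1, 1], [−2, 1]] with P⁻¹ = [[1, −1], [2, −1]], and C = P·diag(−2, 2)·P⁻¹.
Then C⁸ = P·diag(256, 256)·P⁻¹ = [[−256, 256], [−512, 256]] · [[1, −1], [2, −1]] = [[256, 0], [0, 256]].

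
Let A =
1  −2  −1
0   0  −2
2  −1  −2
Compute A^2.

[[−1, −1, 5], [−4, 2, 4], [−2, −2, 4]]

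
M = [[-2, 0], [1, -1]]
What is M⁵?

tr M = -3 and det M = 2, so the characteristic polynomial is λ² − (-3)λ + (2) with roots -1 and -2.
Eigenvectors give P = [[0, -1], [1, 1]] with P⁻¹ = [[1, 1], [-1, 0]], and M = P·diag(-1, -2)·P⁻¹.
Then M⁵ = P·diag(-1, -32)·P⁻¹ = [[0, 32], [-1, -32]] · [[1, 1], [-1, 0]] = [[-32, 0], [31, -1]].

[[-32, 0], [31, -1]]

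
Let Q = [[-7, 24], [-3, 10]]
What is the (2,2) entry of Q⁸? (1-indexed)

tr Q = 3 and det Q = 2, so the characteristic polynomial is λ² − (3)λ + (2) with roots 1 and 2.
Eigenvectors give P = [[3, -8], [1, -3]] with P⁻¹ = [[3, -8], [1, -3]], and Q = P·diag(1, 2)·P⁻¹.
Then Q⁸ = P·diag(1, 256)·P⁻¹ = [[3, -2048], [1, -768]] · [[3, -8], [1, -3]] = [[-2039, 6120], [-765, 2296]].

2296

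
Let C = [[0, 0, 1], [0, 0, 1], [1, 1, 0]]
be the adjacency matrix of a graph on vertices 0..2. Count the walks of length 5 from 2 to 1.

The number of length-5 walks from vertex 2 to vertex 1 is entry (2,1) of C^5, where C is the adjacency matrix.
C^2 = [[1, 1, 0], [1, 1, 0], [0, 0, 2]]
C^3 = [[0, 0, 2], [0, 0, 2], [2, 2, 0]]
C^4 = [[2, 2, 0], [2, 2, 0], [0, 0, 4]]
C^5 = [[0, 0, 4], [0, 0, 4], [4, 4, 0]]

4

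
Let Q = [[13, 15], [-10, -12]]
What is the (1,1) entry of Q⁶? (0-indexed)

-1266

tr Q = 1 and det Q = -6, so the characteristic polynomial is λ² − (1)λ + (-6) with roots -2 and 3.
Eigenvectors give P = [[-1, 3], [1, -2]] with P⁻¹ = [[2, 3], [1, 1]], and Q = P·diag(-2, 3)·P⁻¹.
Then Q⁶ = P·diag(64, 729)·P⁻¹ = [[-64, 2187], [64, -1458]] · [[2, 3], [1, 1]] = [[2059, 1995], [-1330, -1266]].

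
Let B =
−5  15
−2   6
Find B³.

[[−5, 15], [−2, 6]]

B² = B (a projection; rank 1, trace 1), so B³ = B.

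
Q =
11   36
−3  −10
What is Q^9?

[[2051, 6156], [−513, −1540]]

tr Q = 1 and det Q = −2, so the characteristic polynomial is λ² − (1)λ + (−2) with roots −1 and 2.
Eigenvectors give P = [[−3, −4], [1, 1]] with P⁻¹ = [[1, 4], [−1, −3]], and Q = P·diag(−1, 2)·P⁻¹.
Then Q^9 = P·diag(−1, 512)·P⁻¹ = [[3, −2048], [−1, 512]] · [[1, 4], [−1, −3]] = [[2051, 6156], [−513, −1540]].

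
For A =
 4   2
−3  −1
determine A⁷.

[[382, 254], [−381, −253]]

tr A = 3 and det A = 2, so the characteristic polynomial is λ² − (3)λ + (2) with roots 1 and 2.
Eigenvectors give P = [[−2, −1], [3, 1]] with P⁻¹ = [[1, 1], [−3, −2]], and A = P·diag(1, 2)·P⁻¹.
Then A⁷ = P·diag(1, 128)·P⁻¹ = [[−2, −128], [3, 128]] · [[1, 1], [−3, −2]] = [[382, 254], [−381, −253]].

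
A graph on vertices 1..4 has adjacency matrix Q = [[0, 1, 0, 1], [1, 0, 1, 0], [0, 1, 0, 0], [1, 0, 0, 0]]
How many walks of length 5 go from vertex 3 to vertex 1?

0

The number of length-5 walks from vertex 3 to vertex 1 is entry (3,1) of Q⁵, where Q is the adjacency matrix.
Q² = [[2, 0, 1, 0], [0, 2, 0, 1], [1, 0, 1, 0], [0, 1, 0, 1]]
Q³ = [[0, 3, 0, 2], [3, 0, 2, 0], [0, 2, 0, 1], [2, 0, 1, 0]]
Q⁴ = [[5, 0, 3, 0], [0, 5, 0, 3], [3, 0, 2, 0], [0, 3, 0, 2]]
Q⁵ = [[0, 8, 0, 5], [8, 0, 5, 0], [0, 5, 0, 3], [5, 0, 3, 0]]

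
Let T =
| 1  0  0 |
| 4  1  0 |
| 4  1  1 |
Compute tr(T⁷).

T = I + N where N = [[0, 0, 0], [4, 0, 0], [4, 1, 0]] is strictly lower-triangular, so N³ = 0.
(I + N)⁷ = I + 7·N + 21·N² = [[1, 0, 0], [28, 1, 0], [112, 7, 1]].

3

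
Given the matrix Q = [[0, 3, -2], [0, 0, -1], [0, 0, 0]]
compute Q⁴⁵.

[[0, 0, 0], [0, 0, 0], [0, 0, 0]]

Q is strictly triangular, hence nilpotent: Q³ = 0, so Q⁴⁵ = 0.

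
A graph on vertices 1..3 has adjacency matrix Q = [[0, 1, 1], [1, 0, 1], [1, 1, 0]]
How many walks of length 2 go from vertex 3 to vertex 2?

The number of length-2 walks from vertex 3 to vertex 2 is entry (3,2) of Q^2, where Q is the adjacency matrix.
Q^2 = [[2, 1, 1], [1, 2, 1], [1, 1, 2]]

1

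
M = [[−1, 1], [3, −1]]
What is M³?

[[−10, 6], [18, −10]]

M² = [[4, −2], [−6, 4]]
M³ = [[−10, 6], [18, −10]]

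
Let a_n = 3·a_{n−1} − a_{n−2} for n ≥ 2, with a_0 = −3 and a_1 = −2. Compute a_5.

With companion matrix M = [[3, −1], [1, 0]], [a_n, a_{n−1}]ᵀ = M·[a_{n−1}, a_{n−2}]ᵀ, so [a_5, a_4]ᵀ = M⁴·[a_1, a_0]ᵀ.
M⁴ = [[55, −21], [21, −8]], giving [a_5, a_4]ᵀ = [[−47], [−18]].

−47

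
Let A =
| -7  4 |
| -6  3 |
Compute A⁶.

tr A = -4 and det A = 3, so the characteristic polynomial is λ² − (-4)λ + (3) with roots -3 and -1.
Eigenvectors give P = [[1, -2], [1, -3]] with P⁻¹ = [[3, -2], [1, -1]], and A = P·diag(-3, -1)·P⁻¹.
Then A⁶ = P·diag(729, 1)·P⁻¹ = [[729, -2], [729, -3]] · [[3, -2], [1, -1]] = [[2185, -1456], [2184, -1455]].

[[2185, -1456], [2184, -1455]]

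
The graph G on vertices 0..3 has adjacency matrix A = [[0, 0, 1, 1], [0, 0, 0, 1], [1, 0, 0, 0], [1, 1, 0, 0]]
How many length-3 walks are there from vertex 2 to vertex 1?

1

The number of length-3 walks from vertex 2 to vertex 1 is entry (2,1) of A³, where A is the adjacency matrix.
A² = [[2, 1, 0, 0], [1, 1, 0, 0], [0, 0, 1, 1], [0, 0, 1, 2]]
A³ = [[0, 0, 2, 3], [0, 0, 1, 2], [2, 1, 0, 0], [3, 2, 0, 0]]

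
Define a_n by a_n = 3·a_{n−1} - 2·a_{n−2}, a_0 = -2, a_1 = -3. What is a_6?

-65

With companion matrix T = [[3, -2], [1, 0]], [a_n, a_{n−1}]ᵀ = T·[a_{n−1}, a_{n−2}]ᵀ, so [a_6, a_5]ᵀ = T⁵·[a_1, a_0]ᵀ.
T⁵ = [[63, -62], [31, -30]], giving [a_6, a_5]ᵀ = [[-65], [-33]].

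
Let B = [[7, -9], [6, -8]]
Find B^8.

tr B = -1 and det B = -2, so the characteristic polynomial is λ² − (-1)λ + (-2) with roots 1 and -2.
Eigenvectors give P = [[3, 1], [2, 1]] with P⁻¹ = [[1, -1], [-2, 3]], and B = P·diag(1, -2)·P⁻¹.
Then B^8 = P·diag(1, 256)·P⁻¹ = [[3, 256], [2, 256]] · [[1, -1], [-2, 3]] = [[-509, 765], [-510, 766]].

[[-509, 765], [-510, 766]]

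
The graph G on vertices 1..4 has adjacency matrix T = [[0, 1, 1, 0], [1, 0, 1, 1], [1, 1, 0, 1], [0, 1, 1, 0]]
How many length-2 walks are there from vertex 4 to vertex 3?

1

The number of length-2 walks from vertex 4 to vertex 3 is entry (4,3) of T², where T is the adjacency matrix.
T² = [[2, 1, 1, 2], [1, 3, 2, 1], [1, 2, 3, 1], [2, 1, 1, 2]]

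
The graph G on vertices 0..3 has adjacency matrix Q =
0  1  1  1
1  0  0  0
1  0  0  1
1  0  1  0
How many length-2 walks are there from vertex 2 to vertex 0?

The number of length-2 walks from vertex 2 to vertex 0 is entry (2,0) of Q², where Q is the adjacency matrix.
Q² = [[3, 0, 1, 1], [0, 1, 1, 1], [1, 1, 2, 1], [1, 1, 1, 2]]

1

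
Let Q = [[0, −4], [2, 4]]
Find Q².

[[−8, −16], [8, 8]]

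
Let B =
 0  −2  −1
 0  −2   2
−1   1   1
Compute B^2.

[[1, 3, −5], [−2, 6, −2], [−1, 1, 4]]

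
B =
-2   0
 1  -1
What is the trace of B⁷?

tr B = -3 and det B = 2, so the characteristic polynomial is λ² − (-3)λ + (2) with roots -2 and -1.
Eigenvectors give P = [[1, 0], [-1, -1]] with P⁻¹ = [[1, 0], [-1, -1]], and B = P·diag(-2, -1)·P⁻¹.
Then B⁷ = P·diag(-128, -1)·P⁻¹ = [[-128, 0], [128, 1]] · [[1, 0], [-1, -1]] = [[-128, 0], [127, -1]].

-129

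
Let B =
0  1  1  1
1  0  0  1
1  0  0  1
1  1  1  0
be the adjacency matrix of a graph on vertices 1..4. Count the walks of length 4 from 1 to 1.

15

The number of length-4 walks from vertex 1 to vertex 1 is entry (1,1) of B⁴, where B is the adjacency matrix.
B² = [[3, 1, 1, 2], [1, 2, 2, 1], [1, 2, 2, 1], [2, 1, 1, 3]]
B³ = [[4, 5, 5, 5], [5, 2, 2, 5], [5, 2, 2, 5], [5, 5, 5, 4]]
B⁴ = [[15, 9, 9, 14], [9, 10, 10, 9], [9, 10, 10, 9], [14, 9, 9, 15]]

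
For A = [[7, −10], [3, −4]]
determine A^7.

[[763, −1270], [381, −634]]

tr A = 3 and det A = 2, so the characteristic polynomial is λ² − (3)λ + (2) with roots 1 and 2.
Eigenvectors give P = [[−5, 2], [−3, 1]] with P⁻¹ = [[1, −2], [3, −5]], and A = P·diag(1, 2)·P⁻¹.
Then A^7 = P·diag(1, 128)·P⁻¹ = [[−5, 256], [−3, 128]] · [[1, −2], [3, −5]] = [[763, −1270], [381, −634]].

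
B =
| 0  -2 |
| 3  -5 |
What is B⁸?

tr B = -5 and det B = 6, so the characteristic polynomial is λ² − (-5)λ + (6) with roots -3 and -2.
Eigenvectors give P = [[-2, 1], [-3, 1]] with P⁻¹ = [[1, -1], [3, -2]], and B = P·diag(-3, -2)·P⁻¹.
Then B⁸ = P·diag(6561, 256)·P⁻¹ = [[-13122, 256], [-19683, 256]] · [[1, -1], [3, -2]] = [[-12354, 12610], [-18915, 19171]].

[[-12354, 12610], [-18915, 19171]]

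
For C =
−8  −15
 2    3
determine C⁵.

[[−1298, −3165], [422, 1023]]

tr C = −5 and det C = 6, so the characteristic polynomial is λ² − (−5)λ + (6) with roots −2 and −3.
Eigenvectors give P = [[−5, −3], [2, 1]] with P⁻¹ = [[1, 3], [−2, −5]], and C = P·diag(−2, −3)·P⁻¹.
Then C⁵ = P·diag(−32, −243)·P⁻¹ = [[160, 729], [−64, −243]] · [[1, 3], [−2, −5]] = [[−1298, −3165], [422, 1023]].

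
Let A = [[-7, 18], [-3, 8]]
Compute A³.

tr A = 1 and det A = -2, so the characteristic polynomial is λ² − (1)λ + (-2) with roots -1 and 2.
Eigenvectors give P = [[-3, 2], [-1, 1]] with P⁻¹ = [[-1, 2], [-1, 3]], and A = P·diag(-1, 2)·P⁻¹.
Then A³ = P·diag(-1, 8)·P⁻¹ = [[3, 16], [1, 8]] · [[-1, 2], [-1, 3]] = [[-19, 54], [-9, 26]].

[[-19, 54], [-9, 26]]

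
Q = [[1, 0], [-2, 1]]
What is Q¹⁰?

[[1, 0], [-20, 1]]

Q = I + N where N = [[0, 0], [-2, 0]] is strictly lower-triangular, so N² = 0.
(I + N)¹⁰ = I + 10·N = [[1, 0], [-20, 1]].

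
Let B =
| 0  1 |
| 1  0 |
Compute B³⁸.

B² = I (check: tr B = 0 and det B = −1), so B³⁸ = I since 38 is even.

[[1, 0], [0, 1]]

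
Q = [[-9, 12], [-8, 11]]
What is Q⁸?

tr Q = 2 and det Q = -3, so the characteristic polynomial is λ² − (2)λ + (-3) with roots -1 and 3.
Eigenvectors give P = [[3, -1], [2, -1]] with P⁻¹ = [[1, -1], [2, -3]], and Q = P·diag(-1, 3)·P⁻¹.
Then Q⁸ = P·diag(1, 6561)·P⁻¹ = [[3, -6561], [2, -6561]] · [[1, -1], [2, -3]] = [[-13119, 19680], [-13120, 19681]].

[[-13119, 19680], [-13120, 19681]]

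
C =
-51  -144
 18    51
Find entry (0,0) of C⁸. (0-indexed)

tr C = 0 and det C = -9, so the characteristic polynomial is λ² − (0)λ + (-9) with roots 3 and -3.
Eigenvectors give P = [[-8, -3], [3, 1]] with P⁻¹ = [[1, 3], [-3, -8]], and C = P·diag(3, -3)·P⁻¹.
Then C⁸ = P·diag(6561, 6561)·P⁻¹ = [[-52488, -19683], [19683, 6561]] · [[1, 3], [-3, -8]] = [[6561, 0], [0, 6561]].

6561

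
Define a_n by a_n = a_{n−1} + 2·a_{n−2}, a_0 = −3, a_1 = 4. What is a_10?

With companion matrix A = [[1, 2], [1, 0]], [a_n, a_{n−1}]ᵀ = A·[a_{n−1}, a_{n−2}]ᵀ, so [a_10, a_9]ᵀ = A⁹·[a_1, a_0]ᵀ.
A⁹ = [[341, 342], [171, 170]], giving [a_10, a_9]ᵀ = [[338], [174]].

338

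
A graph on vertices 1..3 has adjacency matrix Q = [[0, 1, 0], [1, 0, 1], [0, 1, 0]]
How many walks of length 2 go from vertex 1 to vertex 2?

0

The number of length-2 walks from vertex 1 to vertex 2 is entry (1,2) of Q², where Q is the adjacency matrix.
Q² = [[1, 0, 1], [0, 2, 0], [1, 0, 1]]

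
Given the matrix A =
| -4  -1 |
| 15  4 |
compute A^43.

A² = I (check: tr A = 0 and det A = -1), so A^43 = A since 43 is odd.

[[-4, -1], [15, 4]]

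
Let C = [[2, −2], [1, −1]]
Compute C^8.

C² = C (a projection; rank 1, trace 1), so C^8 = C.

[[2, −2], [1, −1]]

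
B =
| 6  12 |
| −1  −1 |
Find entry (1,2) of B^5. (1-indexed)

2532

tr B = 5 and det B = 6, so the characteristic polynomial is λ² − (5)λ + (6) with roots 2 and 3.
Eigenvectors give P = [[−3, 4], [1, −1]] with P⁻¹ = [[1, 4], [1, 3]], and B = P·diag(2, 3)·P⁻¹.
Then B^5 = P·diag(32, 243)·P⁻¹ = [[−96, 972], [32, −243]] · [[1, 4], [1, 3]] = [[876, 2532], [−211, −601]].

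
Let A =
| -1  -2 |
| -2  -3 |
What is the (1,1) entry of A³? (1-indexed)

-21

A² = [[5, 8], [8, 13]]
A³ = [[-21, -34], [-34, -55]]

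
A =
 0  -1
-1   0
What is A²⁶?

[[1, 0], [0, 1]]

A² = I (check: tr A = 0 and det A = -1), so A²⁶ = I since 26 is even.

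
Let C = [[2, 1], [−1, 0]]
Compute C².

[[3, 2], [−2, −1]]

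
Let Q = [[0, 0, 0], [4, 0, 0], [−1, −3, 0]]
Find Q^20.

Q is strictly triangular, hence nilpotent: Q^3 = 0, so Q^20 = 0.

[[0, 0, 0], [0, 0, 0], [0, 0, 0]]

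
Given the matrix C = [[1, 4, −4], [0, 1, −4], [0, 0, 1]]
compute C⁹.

C = I + N where N = [[0, 4, −4], [0, 0, −4], [0, 0, 0]] is strictly upper-triangular, so N³ = 0.
(I + N)⁹ = I + 9·N + 36·N² = [[1, 36, −612], [0, 1, −36], [0, 0, 1]].

[[1, 36, −612], [0, 1, −36], [0, 0, 1]]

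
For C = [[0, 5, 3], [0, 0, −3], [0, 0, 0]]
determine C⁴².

[[0, 0, 0], [0, 0, 0], [0, 0, 0]]

C is strictly triangular, hence nilpotent: C³ = 0, so C⁴² = 0.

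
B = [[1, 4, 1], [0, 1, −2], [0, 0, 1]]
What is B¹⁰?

[[1, 40, −350], [0, 1, −20], [0, 0, 1]]

B = I + N where N = [[0, 4, 1], [0, 0, −2], [0, 0, 0]] is strictly upper-triangular, so N³ = 0.
(I + N)¹⁰ = I + 10·N + 45·N² = [[1, 40, −350], [0, 1, −20], [0, 0, 1]].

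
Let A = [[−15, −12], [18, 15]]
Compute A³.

[[−135, −108], [162, 135]]

tr A = 0 and det A = −9, so the characteristic polynomial is λ² − (0)λ + (−9) with roots 3 and −3.
Eigenvectors give P = [[2, −1], [−3, 1]] with P⁻¹ = [[−1, −1], [−3, −2]], and A = P·diag(3, −3)·P⁻¹.
Then A³ = P·diag(27, −27)·P⁻¹ = [[54, 27], [−81, −27]] · [[−1, −1], [−3, −2]] = [[−135, −108], [162, 135]].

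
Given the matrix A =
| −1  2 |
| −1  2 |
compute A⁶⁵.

A² = A (a projection; rank 1, trace 1), so A⁶⁵ = A.

[[−1, 2], [−1, 2]]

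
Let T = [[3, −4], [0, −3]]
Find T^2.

[[9, 0], [0, 9]]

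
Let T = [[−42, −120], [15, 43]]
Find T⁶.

tr T = 1 and det T = −6, so the characteristic polynomial is λ² − (1)λ + (−6) with roots −2 and 3.
Eigenvectors give P = [[−3, −8], [1, 3]] with P⁻¹ = [[−3, −8], [1, 3]], and T = P·diag(−2, 3)·P⁻¹.
Then T⁶ = P·diag(64, 729)·P⁻¹ = [[−192, −5832], [64, 2187]] · [[−3, −8], [1, 3]] = [[−5256, −15960], [1995, 6049]].

[[−5256, −15960], [1995, 6049]]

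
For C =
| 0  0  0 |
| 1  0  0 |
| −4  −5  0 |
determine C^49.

C is strictly triangular, hence nilpotent: C^3 = 0, so C^49 = 0.

[[0, 0, 0], [0, 0, 0], [0, 0, 0]]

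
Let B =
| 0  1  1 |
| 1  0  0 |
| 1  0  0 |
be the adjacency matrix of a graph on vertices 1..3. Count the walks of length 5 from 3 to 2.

The number of length-5 walks from vertex 3 to vertex 2 is entry (3,2) of B⁵, where B is the adjacency matrix.
B² = [[2, 0, 0], [0, 1, 1], [0, 1, 1]]
B³ = [[0, 2, 2], [2, 0, 0], [2, 0, 0]]
B⁴ = [[4, 0, 0], [0, 2, 2], [0, 2, 2]]
B⁵ = [[0, 4, 4], [4, 0, 0], [4, 0, 0]]

0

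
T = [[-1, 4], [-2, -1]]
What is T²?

[[-7, -8], [4, -7]]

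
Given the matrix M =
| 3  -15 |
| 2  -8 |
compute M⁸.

tr M = -5 and det M = 6, so the characteristic polynomial is λ² − (-5)λ + (6) with roots -2 and -3.
Eigenvectors give P = [[3, -5], [1, -2]] with P⁻¹ = [[2, -5], [1, -3]], and M = P·diag(-2, -3)·P⁻¹.
Then M⁸ = P·diag(256, 6561)·P⁻¹ = [[768, -32805], [256, -13122]] · [[2, -5], [1, -3]] = [[-31269, 94575], [-12610, 38086]].

[[-31269, 94575], [-12610, 38086]]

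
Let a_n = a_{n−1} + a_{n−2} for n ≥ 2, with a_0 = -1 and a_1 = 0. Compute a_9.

-21

With companion matrix T = [[1, 1], [1, 0]], [a_n, a_{n−1}]ᵀ = T·[a_{n−1}, a_{n−2}]ᵀ, so [a_9, a_8]ᵀ = T^8·[a_1, a_0]ᵀ.
T^8 = [[34, 21], [21, 13]], giving [a_9, a_8]ᵀ = [[-21], [-13]].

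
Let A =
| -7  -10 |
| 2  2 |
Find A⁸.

[[31781, 63050], [-12610, -24964]]

tr A = -5 and det A = 6, so the characteristic polynomial is λ² − (-5)λ + (6) with roots -3 and -2.
Eigenvectors give P = [[-5, -2], [2, 1]] with P⁻¹ = [[-1, -2], [2, 5]], and A = P·diag(-3, -2)·P⁻¹.
Then A⁸ = P·diag(6561, 256)·P⁻¹ = [[-32805, -512], [13122, 256]] · [[-1, -2], [2, 5]] = [[31781, 63050], [-12610, -24964]].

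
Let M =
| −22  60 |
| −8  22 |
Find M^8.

[[256, 0], [0, 256]]

tr M = 0 and det M = −4, so the characteristic polynomial is λ² − (0)λ + (−4) with roots −2 and 2.
Eigenvectors give P = [[−3, −5], [−1, −2]] with P⁻¹ = [[−2, 5], [1, −3]], and M = P·diag(−2, 2)·P⁻¹.
Then M^8 = P·diag(256, 256)·P⁻¹ = [[−768, −1280], [−256, −512]] · [[−2, 5], [1, −3]] = [[256, 0], [0, 256]].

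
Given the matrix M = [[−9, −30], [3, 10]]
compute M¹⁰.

[[−9, −30], [3, 10]]

M² = M (a projection; rank 1, trace 1), so M¹⁰ = M.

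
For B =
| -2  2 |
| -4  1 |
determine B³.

B² = [[-4, -2], [4, -7]]
B³ = [[16, -10], [20, 1]]

[[16, -10], [20, 1]]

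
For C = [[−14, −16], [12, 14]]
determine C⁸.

[[256, 0], [0, 256]]

tr C = 0 and det C = −4, so the characteristic polynomial is λ² − (0)λ + (−4) with roots −2 and 2.
Eigenvectors give P = [[−4, 1], [3, −1]] with P⁻¹ = [[−1, −1], [−3, −4]], and C = P·diag(−2, 2)·P⁻¹.
Then C⁸ = P·diag(256, 256)·P⁻¹ = [[−1024, 256], [768, −256]] · [[−1, −1], [−3, −4]] = [[256, 0], [0, 256]].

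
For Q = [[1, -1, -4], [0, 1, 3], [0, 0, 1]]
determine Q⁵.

Q = I + N where N = [[0, -1, -4], [0, 0, 3], [0, 0, 0]] is strictly upper-triangular, so N³ = 0.
(I + N)⁵ = I + 5·N + 10·N² = [[1, -5, -50], [0, 1, 15], [0, 0, 1]].

[[1, -5, -50], [0, 1, 15], [0, 0, 1]]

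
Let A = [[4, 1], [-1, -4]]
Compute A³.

[[60, 15], [-15, -60]]

A² = [[15, 0], [0, 15]]
A³ = [[60, 15], [-15, -60]]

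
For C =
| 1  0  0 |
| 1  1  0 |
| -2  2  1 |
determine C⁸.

[[1, 0, 0], [8, 1, 0], [40, 16, 1]]

C = I + N where N = [[0, 0, 0], [1, 0, 0], [-2, 2, 0]] is strictly lower-triangular, so N³ = 0.
(I + N)⁸ = I + 8·N + 28·N² = [[1, 0, 0], [8, 1, 0], [40, 16, 1]].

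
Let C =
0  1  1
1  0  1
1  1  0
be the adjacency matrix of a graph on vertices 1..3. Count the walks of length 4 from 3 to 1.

5

The number of length-4 walks from vertex 3 to vertex 1 is entry (3,1) of C⁴, where C is the adjacency matrix.
C² = [[2, 1, 1], [1, 2, 1], [1, 1, 2]]
C³ = [[2, 3, 3], [3, 2, 3], [3, 3, 2]]
C⁴ = [[6, 5, 5], [5, 6, 5], [5, 5, 6]]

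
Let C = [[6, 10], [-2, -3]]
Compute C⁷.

tr C = 3 and det C = 2, so the characteristic polynomial is λ² − (3)λ + (2) with roots 2 and 1.
Eigenvectors give P = [[5, -2], [-2, 1]] with P⁻¹ = [[1, 2], [2, 5]], and C = P·diag(2, 1)·P⁻¹.
Then C⁷ = P·diag(128, 1)·P⁻¹ = [[640, -2], [-256, 1]] · [[1, 2], [2, 5]] = [[636, 1270], [-254, -507]].

[[636, 1270], [-254, -507]]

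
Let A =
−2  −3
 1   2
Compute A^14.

A² = I (check: tr A = 0 and det A = −1), so A^14 = I since 14 is even.

[[1, 0], [0, 1]]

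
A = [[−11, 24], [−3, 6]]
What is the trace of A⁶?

793

tr A = −5 and det A = 6, so the characteristic polynomial is λ² − (−5)λ + (6) with roots −2 and −3.
Eigenvectors give P = [[−8, 3], [−3, 1]] with P⁻¹ = [[1, −3], [3, −8]], and A = P·diag(−2, −3)·P⁻¹.
Then A⁶ = P·diag(64, 729)·P⁻¹ = [[−512, 2187], [−192, 729]] · [[1, −3], [3, −8]] = [[6049, −15960], [1995, −5256]].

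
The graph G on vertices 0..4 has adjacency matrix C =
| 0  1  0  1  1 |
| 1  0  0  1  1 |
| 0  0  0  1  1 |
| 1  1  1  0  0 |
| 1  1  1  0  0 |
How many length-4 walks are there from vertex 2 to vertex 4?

4

The number of length-4 walks from vertex 2 to vertex 4 is entry (2,4) of C⁴, where C is the adjacency matrix.
C² = [[3, 2, 2, 1, 1], [2, 3, 2, 1, 1], [2, 2, 2, 0, 0], [1, 1, 0, 3, 3], [1, 1, 0, 3, 3]]
C³ = [[4, 5, 2, 7, 7], [5, 4, 2, 7, 7], [2, 2, 0, 6, 6], [7, 7, 6, 2, 2], [7, 7, 6, 2, 2]]
C⁴ = [[19, 18, 14, 11, 11], [18, 19, 14, 11, 11], [14, 14, 12, 4, 4], [11, 11, 4, 20, 20], [11, 11, 4, 20, 20]]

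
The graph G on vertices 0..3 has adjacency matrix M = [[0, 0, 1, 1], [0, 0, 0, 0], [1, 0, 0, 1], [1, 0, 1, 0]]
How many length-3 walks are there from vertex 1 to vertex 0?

The number of length-3 walks from vertex 1 to vertex 0 is entry (1,0) of M³, where M is the adjacency matrix.
M² = [[2, 0, 1, 1], [0, 0, 0, 0], [1, 0, 2, 1], [1, 0, 1, 2]]
M³ = [[2, 0, 3, 3], [0, 0, 0, 0], [3, 0, 2, 3], [3, 0, 3, 2]]

0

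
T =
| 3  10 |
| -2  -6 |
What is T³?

tr T = -3 and det T = 2, so the characteristic polynomial is λ² − (-3)λ + (2) with roots -1 and -2.
Eigenvectors give P = [[5, -2], [-2, 1]] with P⁻¹ = [[1, 2], [2, 5]], and T = P·diag(-1, -2)·P⁻¹.
Then T³ = P·diag(-1, -8)·P⁻¹ = [[-5, 16], [2, -8]] · [[1, 2], [2, 5]] = [[27, 70], [-14, -36]].

[[27, 70], [-14, -36]]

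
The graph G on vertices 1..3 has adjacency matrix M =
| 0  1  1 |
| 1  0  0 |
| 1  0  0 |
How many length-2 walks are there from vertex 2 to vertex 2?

The number of length-2 walks from vertex 2 to vertex 2 is entry (2,2) of M^2, where M is the adjacency matrix.
M^2 = [[2, 0, 0], [0, 1, 1], [0, 1, 1]]

1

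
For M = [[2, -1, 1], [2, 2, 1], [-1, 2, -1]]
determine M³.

[[-2, -5, -1], [19, 7, 8], [10, 7, 4]]

M² = [[1, -2, 0], [7, 4, 3], [3, 3, 2]]
M³ = [[-2, -5, -1], [19, 7, 8], [10, 7, 4]]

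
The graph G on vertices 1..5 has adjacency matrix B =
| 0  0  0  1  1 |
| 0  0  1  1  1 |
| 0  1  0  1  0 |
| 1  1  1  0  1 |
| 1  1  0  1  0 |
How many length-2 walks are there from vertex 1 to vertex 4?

1

The number of length-2 walks from vertex 1 to vertex 4 is entry (1,4) of B², where B is the adjacency matrix.
B² = [[2, 2, 1, 1, 1], [2, 3, 1, 2, 1], [1, 1, 2, 1, 2], [1, 2, 1, 4, 2], [1, 1, 2, 2, 3]]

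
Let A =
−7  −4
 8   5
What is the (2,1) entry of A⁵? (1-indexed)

tr A = −2 and det A = −3, so the characteristic polynomial is λ² − (−2)λ + (−3) with roots −3 and 1.
Eigenvectors give P = [[−1, −1], [1, 2]] with P⁻¹ = [[−2, −1], [1, 1]], and A = P·diag(−3, 1)·P⁻¹.
Then A⁵ = P·diag(−243, 1)·P⁻¹ = [[243, −1], [−243, 2]] · [[−2, −1], [1, 1]] = [[−487, −244], [488, 245]].

488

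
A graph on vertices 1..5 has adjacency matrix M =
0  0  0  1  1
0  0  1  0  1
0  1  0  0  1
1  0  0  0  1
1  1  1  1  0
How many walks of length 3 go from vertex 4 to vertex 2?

2

The number of length-3 walks from vertex 4 to vertex 2 is entry (4,2) of M^3, where M is the adjacency matrix.
M^2 = [[2, 1, 1, 1, 1], [1, 2, 1, 1, 1], [1, 1, 2, 1, 1], [1, 1, 1, 2, 1], [1, 1, 1, 1, 4]]
M^3 = [[2, 2, 2, 3, 5], [2, 2, 3, 2, 5], [2, 3, 2, 2, 5], [3, 2, 2, 2, 5], [5, 5, 5, 5, 4]]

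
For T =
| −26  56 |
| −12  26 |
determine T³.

[[−104, 224], [−48, 104]]

tr T = 0 and det T = −4, so the characteristic polynomial is λ² − (0)λ + (−4) with roots 2 and −2.
Eigenvectors give P = [[2, 7], [1, 3]] with P⁻¹ = [[−3, 7], [1, −2]], and T = P·diag(2, −2)·P⁻¹.
Then T³ = P·diag(8, −8)·P⁻¹ = [[16, −56], [8, −24]] · [[−3, 7], [1, −2]] = [[−104, 224], [−48, 104]].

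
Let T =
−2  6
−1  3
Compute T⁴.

[[−2, 6], [−1, 3]]

T² = T (a projection; rank 1, trace 1), so T⁴ = T.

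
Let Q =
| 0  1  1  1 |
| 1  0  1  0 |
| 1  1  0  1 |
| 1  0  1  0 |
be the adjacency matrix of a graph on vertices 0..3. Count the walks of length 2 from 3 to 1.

2

The number of length-2 walks from vertex 3 to vertex 1 is entry (3,1) of Q², where Q is the adjacency matrix.
Q² = [[3, 1, 2, 1], [1, 2, 1, 2], [2, 1, 3, 1], [1, 2, 1, 2]]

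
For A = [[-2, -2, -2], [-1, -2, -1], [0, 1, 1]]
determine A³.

A² = [[6, 6, 4], [4, 5, 3], [-1, -1, 0]]
A³ = [[-18, -20, -14], [-13, -15, -10], [3, 4, 3]]

[[-18, -20, -14], [-13, -15, -10], [3, 4, 3]]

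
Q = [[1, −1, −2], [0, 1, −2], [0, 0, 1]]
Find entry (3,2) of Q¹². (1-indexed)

Q = I + N where N = [[0, −1, −2], [0, 0, −2], [0, 0, 0]] is strictly upper-triangular, so N³ = 0.
(I + N)¹² = I + 12·N + 66·N² = [[1, −12, 108], [0, 1, −24], [0, 0, 1]].

0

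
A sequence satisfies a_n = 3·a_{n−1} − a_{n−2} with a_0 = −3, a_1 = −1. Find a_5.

With companion matrix Q = [[3, −1], [1, 0]], [a_n, a_{n−1}]ᵀ = Q·[a_{n−1}, a_{n−2}]ᵀ, so [a_5, a_4]ᵀ = Q⁴·[a_1, a_0]ᵀ.
Q⁴ = [[55, −21], [21, −8]], giving [a_5, a_4]ᵀ = [[8], [3]].

8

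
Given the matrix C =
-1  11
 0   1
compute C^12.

[[1, 0], [0, 1]]

C² = I (check: tr C = 0 and det C = -1), so C^12 = I since 12 is even.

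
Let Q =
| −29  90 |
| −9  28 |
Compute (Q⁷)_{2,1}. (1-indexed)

tr Q = −1 and det Q = −2, so the characteristic polynomial is λ² − (−1)λ + (−2) with roots 1 and −2.
Eigenvectors give P = [[3, 10], [1, 3]] with P⁻¹ = [[−3, 10], [1, −3]], and Q = P·diag(1, −2)·P⁻¹.
Then Q⁷ = P·diag(1, −128)·P⁻¹ = [[3, −1280], [1, −384]] · [[−3, 10], [1, −3]] = [[−1289, 3870], [−387, 1162]].

−387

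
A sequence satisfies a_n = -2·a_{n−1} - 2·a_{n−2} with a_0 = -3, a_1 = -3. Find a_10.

192

With companion matrix C = [[-2, -2], [1, 0]], [a_n, a_{n−1}]ᵀ = C·[a_{n−1}, a_{n−2}]ᵀ, so [a_10, a_9]ᵀ = C⁹·[a_1, a_0]ᵀ.
C⁹ = [[-32, -32], [16, 0]], giving [a_10, a_9]ᵀ = [[192], [-48]].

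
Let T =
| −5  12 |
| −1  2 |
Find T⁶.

tr T = −3 and det T = 2, so the characteristic polynomial is λ² − (−3)λ + (2) with roots −2 and −1.
Eigenvectors give P = [[4, −3], [1, −1]] with P⁻¹ = [[1, −3], [1, −4]], and T = P·diag(−2, −1)·P⁻¹.
Then T⁶ = P·diag(64, 1)·P⁻¹ = [[256, −3], [64, −1]] · [[1, −3], [1, −4]] = [[253, −756], [63, −188]].

[[253, −756], [63, −188]]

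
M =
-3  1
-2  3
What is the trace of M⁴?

M² = [[7, 0], [0, 7]]
M³ = [[-21, 7], [-14, 21]]
M⁴ = [[49, 0], [0, 49]]

98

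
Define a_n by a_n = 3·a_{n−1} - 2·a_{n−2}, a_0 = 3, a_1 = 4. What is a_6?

66

With companion matrix B = [[3, -2], [1, 0]], [a_n, a_{n−1}]ᵀ = B·[a_{n−1}, a_{n−2}]ᵀ, so [a_6, a_5]ᵀ = B^5·[a_1, a_0]ᵀ.
B^5 = [[63, -62], [31, -30]], giving [a_6, a_5]ᵀ = [[66], [34]].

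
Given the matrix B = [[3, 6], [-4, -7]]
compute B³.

tr B = -4 and det B = 3, so the characteristic polynomial is λ² − (-4)λ + (3) with roots -3 and -1.
Eigenvectors give P = [[-1, 3], [1, -2]] with P⁻¹ = [[2, 3], [1, 1]], and B = P·diag(-3, -1)·P⁻¹.
Then B³ = P·diag(-27, -1)·P⁻¹ = [[27, -3], [-27, 2]] · [[2, 3], [1, 1]] = [[51, 78], [-52, -79]].

[[51, 78], [-52, -79]]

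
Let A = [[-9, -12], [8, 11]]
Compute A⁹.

[[-39369, -59052], [39368, 59051]]

tr A = 2 and det A = -3, so the characteristic polynomial is λ² − (2)λ + (-3) with roots 3 and -1.
Eigenvectors give P = [[-1, -3], [1, 2]] with P⁻¹ = [[2, 3], [-1, -1]], and A = P·diag(3, -1)·P⁻¹.
Then A⁹ = P·diag(19683, -1)·P⁻¹ = [[-19683, 3], [19683, -2]] · [[2, 3], [-1, -1]] = [[-39369, -59052], [39368, 59051]].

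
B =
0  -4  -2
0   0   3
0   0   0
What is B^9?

B is strictly triangular, hence nilpotent: B^3 = 0, so B^9 = 0.

[[0, 0, 0], [0, 0, 0], [0, 0, 0]]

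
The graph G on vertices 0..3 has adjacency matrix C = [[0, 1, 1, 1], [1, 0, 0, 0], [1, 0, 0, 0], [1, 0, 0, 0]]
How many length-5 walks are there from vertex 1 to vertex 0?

The number of length-5 walks from vertex 1 to vertex 0 is entry (1,0) of C⁵, where C is the adjacency matrix.
C² = [[3, 0, 0, 0], [0, 1, 1, 1], [0, 1, 1, 1], [0, 1, 1, 1]]
C³ = [[0, 3, 3, 3], [3, 0, 0, 0], [3, 0, 0, 0], [3, 0, 0, 0]]
C⁴ = [[9, 0, 0, 0], [0, 3, 3, 3], [0, 3, 3, 3], [0, 3, 3, 3]]
C⁵ = [[0, 9, 9, 9], [9, 0, 0, 0], [9, 0, 0, 0], [9, 0, 0, 0]]

9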